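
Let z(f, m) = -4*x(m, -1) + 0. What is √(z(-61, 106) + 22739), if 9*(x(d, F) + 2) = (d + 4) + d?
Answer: √22651 ≈ 150.50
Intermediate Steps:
x(d, F) = -14/9 + 2*d/9 (x(d, F) = -2 + ((d + 4) + d)/9 = -2 + ((4 + d) + d)/9 = -2 + (4 + 2*d)/9 = -2 + (4/9 + 2*d/9) = -14/9 + 2*d/9)
z(f, m) = 56/9 - 8*m/9 (z(f, m) = -4*(-14/9 + 2*m/9) + 0 = (56/9 - 8*m/9) + 0 = 56/9 - 8*m/9)
√(z(-61, 106) + 22739) = √((56/9 - 8/9*106) + 22739) = √((56/9 - 848/9) + 22739) = √(-88 + 22739) = √22651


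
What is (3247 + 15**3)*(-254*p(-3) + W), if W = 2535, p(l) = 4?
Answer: 10058818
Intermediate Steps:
(3247 + 15**3)*(-254*p(-3) + W) = (3247 + 15**3)*(-254*4 + 2535) = (3247 + 3375)*(-1016 + 2535) = 6622*1519 = 10058818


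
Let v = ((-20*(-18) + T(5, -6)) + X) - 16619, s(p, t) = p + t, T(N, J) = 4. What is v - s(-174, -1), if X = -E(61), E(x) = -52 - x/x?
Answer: -16027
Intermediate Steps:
E(x) = -53 (E(x) = -52 - 1*1 = -52 - 1 = -53)
X = 53 (X = -1*(-53) = 53)
v = -16202 (v = ((-20*(-18) + 4) + 53) - 16619 = ((360 + 4) + 53) - 16619 = (364 + 53) - 16619 = 417 - 16619 = -16202)
v - s(-174, -1) = -16202 - (-174 - 1) = -16202 - 1*(-175) = -16202 + 175 = -16027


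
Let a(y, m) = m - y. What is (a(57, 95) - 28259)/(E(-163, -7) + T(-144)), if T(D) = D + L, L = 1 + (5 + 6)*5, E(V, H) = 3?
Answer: 28221/85 ≈ 332.01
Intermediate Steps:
L = 56 (L = 1 + 11*5 = 1 + 55 = 56)
T(D) = 56 + D (T(D) = D + 56 = 56 + D)
(a(57, 95) - 28259)/(E(-163, -7) + T(-144)) = ((95 - 1*57) - 28259)/(3 + (56 - 144)) = ((95 - 57) - 28259)/(3 - 88) = (38 - 28259)/(-85) = -28221*(-1/85) = 28221/85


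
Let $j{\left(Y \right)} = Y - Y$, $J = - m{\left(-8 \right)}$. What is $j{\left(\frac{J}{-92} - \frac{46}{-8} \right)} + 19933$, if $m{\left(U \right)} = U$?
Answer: $19933$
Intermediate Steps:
$J = 8$ ($J = \left(-1\right) \left(-8\right) = 8$)
$j{\left(Y \right)} = 0$
$j{\left(\frac{J}{-92} - \frac{46}{-8} \right)} + 19933 = 0 + 19933 = 19933$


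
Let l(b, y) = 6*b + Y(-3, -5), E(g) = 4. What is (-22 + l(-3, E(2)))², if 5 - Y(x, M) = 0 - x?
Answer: 1444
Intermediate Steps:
Y(x, M) = 5 + x (Y(x, M) = 5 - (0 - x) = 5 - (-1)*x = 5 + x)
l(b, y) = 2 + 6*b (l(b, y) = 6*b + (5 - 3) = 6*b + 2 = 2 + 6*b)
(-22 + l(-3, E(2)))² = (-22 + (2 + 6*(-3)))² = (-22 + (2 - 18))² = (-22 - 16)² = (-38)² = 1444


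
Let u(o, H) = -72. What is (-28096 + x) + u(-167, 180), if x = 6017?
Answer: -22151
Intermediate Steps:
(-28096 + x) + u(-167, 180) = (-28096 + 6017) - 72 = -22079 - 72 = -22151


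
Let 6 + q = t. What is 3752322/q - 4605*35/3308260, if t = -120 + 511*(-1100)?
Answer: -25518925623/3795897524 ≈ -6.7228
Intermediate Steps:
t = -562220 (t = -120 - 562100 = -562220)
q = -562226 (q = -6 - 562220 = -562226)
3752322/q - 4605*35/3308260 = 3752322/(-562226) - 4605*35/3308260 = 3752322*(-1/562226) - 161175*1/3308260 = -38289/5737 - 32235/661652 = -25518925623/3795897524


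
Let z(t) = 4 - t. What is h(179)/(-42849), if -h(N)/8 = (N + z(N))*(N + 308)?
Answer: 15584/42849 ≈ 0.36370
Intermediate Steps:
h(N) = -9856 - 32*N (h(N) = -8*(N + (4 - N))*(N + 308) = -32*(308 + N) = -8*(1232 + 4*N) = -9856 - 32*N)
h(179)/(-42849) = (-9856 - 32*179)/(-42849) = (-9856 - 5728)*(-1/42849) = -15584*(-1/42849) = 15584/42849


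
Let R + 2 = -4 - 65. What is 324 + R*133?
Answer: -9119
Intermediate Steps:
R = -71 (R = -2 + (-4 - 65) = -2 - 69 = -71)
324 + R*133 = 324 - 71*133 = 324 - 9443 = -9119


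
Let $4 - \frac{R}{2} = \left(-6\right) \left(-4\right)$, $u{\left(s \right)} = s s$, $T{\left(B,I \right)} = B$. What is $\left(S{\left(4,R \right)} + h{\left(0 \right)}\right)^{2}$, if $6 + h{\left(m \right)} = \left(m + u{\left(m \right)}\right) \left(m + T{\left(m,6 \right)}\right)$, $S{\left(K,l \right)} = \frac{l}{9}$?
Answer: $\frac{8836}{81} \approx 109.09$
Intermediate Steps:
$u{\left(s \right)} = s^{2}$
$R = -40$ ($R = 8 - 2 \left(\left(-6\right) \left(-4\right)\right) = 8 - 48 = -40$)
$S{\left(K,l \right)} = \frac{l}{9}$ ($S{\left(K,l \right)} = l \frac{1}{9} = \frac{l}{9}$)
$h{\left(m \right)} = -6 + 2 m \left(m + m^{2}\right)$ ($h{\left(m \right)} = -6 + \left(m + m^{2}\right) \left(m + m\right) = -6 + \left(m + m^{2}\right) 2 m = -6 + 2 m \left(m + m^{2}\right)$)
$\left(S{\left(4,R \right)} + h{\left(0 \right)}\right)^{2} = \left(\frac{1}{9} \left(-40\right) + \left(-6 + 2 \cdot 0^{2} + 2 \cdot 0^{3}\right)\right)^{2} = \left(- \frac{40}{9} + \left(-6 + 2 \cdot 0 + 2 \cdot 0\right)\right)^{2} = \left(- \frac{40}{9} + \left(-6 + 0 + 0\right)\right)^{2} = \left(- \frac{40}{9} - 6\right)^{2} = \left(- \frac{94}{9}\right)^{2} = \frac{8836}{81}$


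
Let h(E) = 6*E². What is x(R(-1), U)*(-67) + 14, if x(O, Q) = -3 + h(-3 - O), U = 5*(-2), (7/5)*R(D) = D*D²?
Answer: -92377/49 ≈ -1885.2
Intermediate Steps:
R(D) = 5*D³/7 (R(D) = 5*(D*D²)/7 = 5*D³/7)
U = -10
x(O, Q) = -3 + 6*(-3 - O)²
x(R(-1), U)*(-67) + 14 = (-3 + 6*(3 + (5/7)*(-1)³)²)*(-67) + 14 = (-3 + 6*(3 + (5/7)*(-1))²)*(-67) + 14 = (-3 + 6*(3 - 5/7)²)*(-67) + 14 = (-3 + 6*(16/7)²)*(-67) + 14 = (-3 + 6*(256/49))*(-67) + 14 = (-3 + 1536/49)*(-67) + 14 = (1389/49)*(-67) + 14 = -93063/49 + 14 = -92377/49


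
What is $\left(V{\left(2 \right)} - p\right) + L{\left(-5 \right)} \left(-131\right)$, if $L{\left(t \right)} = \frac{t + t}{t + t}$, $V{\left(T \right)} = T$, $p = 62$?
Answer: $-191$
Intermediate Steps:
$L{\left(t \right)} = 1$ ($L{\left(t \right)} = \frac{2 t}{2 t} = 2 t \frac{1}{2 t} = 1$)
$\left(V{\left(2 \right)} - p\right) + L{\left(-5 \right)} \left(-131\right) = \left(2 - 62\right) + 1 \left(-131\right) = \left(2 - 62\right) - 131 = -60 - 131 = -191$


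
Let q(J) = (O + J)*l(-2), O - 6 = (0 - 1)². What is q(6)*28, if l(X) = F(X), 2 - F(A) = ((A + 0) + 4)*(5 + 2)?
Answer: -4368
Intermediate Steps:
F(A) = -26 - 7*A (F(A) = 2 - ((A + 0) + 4)*(5 + 2) = 2 - (A + 4)*7 = 2 - (4 + A)*7 = 2 - (28 + 7*A) = 2 + (-28 - 7*A) = -26 - 7*A)
O = 7 (O = 6 + (0 - 1)² = 6 + (-1)² = 6 + 1 = 7)
l(X) = -26 - 7*X
q(J) = -84 - 12*J (q(J) = (7 + J)*(-26 - 7*(-2)) = (7 + J)*(-26 + 14) = (7 + J)*(-12) = -84 - 12*J)
q(6)*28 = (-84 - 12*6)*28 = (-84 - 72)*28 = -156*28 = -4368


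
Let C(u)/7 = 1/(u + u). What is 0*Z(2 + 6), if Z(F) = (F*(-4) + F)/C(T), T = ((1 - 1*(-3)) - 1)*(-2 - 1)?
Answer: 0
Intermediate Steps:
T = -9 (T = ((1 + 3) - 1)*(-3) = (4 - 1)*(-3) = 3*(-3) = -9)
C(u) = 7/(2*u) (C(u) = 7/(u + u) = 7/((2*u)) = 7*(1/(2*u)) = 7/(2*u))
Z(F) = 54*F/7 (Z(F) = (F*(-4) + F)/(((7/2)/(-9))) = (-4*F + F)/(((7/2)*(-⅑))) = (-3*F)/(-7/18) = -3*F*(-18/7) = 54*F/7)
0*Z(2 + 6) = 0*(54*(2 + 6)/7) = 0*((54/7)*8) = 0*(432/7) = 0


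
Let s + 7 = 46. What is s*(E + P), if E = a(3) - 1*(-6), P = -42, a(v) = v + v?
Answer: -1170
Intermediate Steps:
s = 39 (s = -7 + 46 = 39)
a(v) = 2*v
E = 12 (E = 2*3 - 1*(-6) = 6 + 6 = 12)
s*(E + P) = 39*(12 - 42) = 39*(-30) = -1170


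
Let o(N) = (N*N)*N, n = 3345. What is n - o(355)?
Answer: -44735530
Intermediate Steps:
o(N) = N**3 (o(N) = N**2*N = N**3)
n - o(355) = 3345 - 1*355**3 = 3345 - 1*44738875 = 3345 - 44738875 = -44735530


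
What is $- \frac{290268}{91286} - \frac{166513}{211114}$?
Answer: $- \frac{38239972135}{9635876302} \approx -3.9685$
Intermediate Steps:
$- \frac{290268}{91286} - \frac{166513}{211114} = \left(-290268\right) \frac{1}{91286} - \frac{166513}{211114} = - \frac{145134}{45643} - \frac{166513}{211114} = - \frac{38239972135}{9635876302}$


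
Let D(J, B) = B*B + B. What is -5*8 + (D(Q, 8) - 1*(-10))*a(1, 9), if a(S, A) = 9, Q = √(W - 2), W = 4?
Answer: 698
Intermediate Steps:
Q = √2 (Q = √(4 - 2) = √2 ≈ 1.4142)
D(J, B) = B + B² (D(J, B) = B² + B = B + B²)
-5*8 + (D(Q, 8) - 1*(-10))*a(1, 9) = -5*8 + (8*(1 + 8) - 1*(-10))*9 = -40 + (8*9 + 10)*9 = -40 + (72 + 10)*9 = -40 + 82*9 = -40 + 738 = 698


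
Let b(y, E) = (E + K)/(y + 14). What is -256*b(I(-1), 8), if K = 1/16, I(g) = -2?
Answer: -172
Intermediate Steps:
K = 1/16 (K = 1*(1/16) = 1/16 ≈ 0.062500)
b(y, E) = (1/16 + E)/(14 + y) (b(y, E) = (E + 1/16)/(y + 14) = (1/16 + E)/(14 + y))
-256*b(I(-1), 8) = -256*(1/16 + 8)/(14 - 2) = -256*129/(12*16) = -64*129/(3*16) = -256*43/64 = -172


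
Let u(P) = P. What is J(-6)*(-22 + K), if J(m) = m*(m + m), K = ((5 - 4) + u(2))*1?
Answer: -1368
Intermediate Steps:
K = 3 (K = ((5 - 4) + 2)*1 = (1 + 2)*1 = 3*1 = 3)
J(m) = 2*m² (J(m) = m*(2*m) = 2*m²)
J(-6)*(-22 + K) = (2*(-6)²)*(-22 + 3) = (2*36)*(-19) = 72*(-19) = -1368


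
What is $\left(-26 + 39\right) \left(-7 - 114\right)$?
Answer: $-1573$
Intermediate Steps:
$\left(-26 + 39\right) \left(-7 - 114\right) = 13 \left(-121\right) = -1573$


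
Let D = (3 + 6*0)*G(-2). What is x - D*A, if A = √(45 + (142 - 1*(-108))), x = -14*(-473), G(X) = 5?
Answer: 6622 - 15*√295 ≈ 6364.4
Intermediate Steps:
x = 6622
A = √295 (A = √(45 + (142 + 108)) = √(45 + 250) = √295 ≈ 17.176)
D = 15 (D = (3 + 6*0)*5 = (3 + 0)*5 = 3*5 = 15)
x - D*A = 6622 - 15*√295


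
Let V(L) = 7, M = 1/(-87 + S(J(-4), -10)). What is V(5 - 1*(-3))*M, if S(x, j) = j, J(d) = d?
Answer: -7/97 ≈ -0.072165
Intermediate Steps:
M = -1/97 (M = 1/(-87 - 10) = 1/(-97) = -1/97 ≈ -0.010309)
V(5 - 1*(-3))*M = 7*(-1/97) = -7/97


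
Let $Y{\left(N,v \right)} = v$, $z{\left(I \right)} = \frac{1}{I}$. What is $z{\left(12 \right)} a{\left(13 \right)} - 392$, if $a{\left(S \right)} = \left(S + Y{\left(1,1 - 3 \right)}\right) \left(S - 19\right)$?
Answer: $- \frac{795}{2} \approx -397.5$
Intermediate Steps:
$a{\left(S \right)} = \left(-19 + S\right) \left(-2 + S\right)$ ($a{\left(S \right)} = \left(S + \left(1 - 3\right)\right) \left(S - 19\right) = \left(S - 2\right) \left(-19 + S\right) = \left(-2 + S\right) \left(-19 + S\right) = \left(-19 + S\right) \left(-2 + S\right)$)
$z{\left(12 \right)} a{\left(13 \right)} - 392 = \frac{38 + 13^{2} - 273}{12} - 392 = \frac{38 + 169 - 273}{12} - 392 = \frac{1}{12} \left(-66\right) - 392 = - \frac{11}{2} - 392 = - \frac{795}{2}$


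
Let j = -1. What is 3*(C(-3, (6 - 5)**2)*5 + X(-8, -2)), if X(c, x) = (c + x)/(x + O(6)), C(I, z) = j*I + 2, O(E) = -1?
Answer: 85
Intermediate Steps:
C(I, z) = 2 - I (C(I, z) = -I + 2 = 2 - I)
X(c, x) = (c + x)/(-1 + x) (X(c, x) = (c + x)/(x - 1) = (c + x)/(-1 + x))
3*(C(-3, (6 - 5)**2)*5 + X(-8, -2)) = 3*((2 - 1*(-3))*5 + (-8 - 2)/(-1 - 2)) = 3*((2 + 3)*5 - 10/(-3)) = 3*(5*5 - 1/3*(-10)) = 3*(25 + 10/3) = 3*(85/3) = 85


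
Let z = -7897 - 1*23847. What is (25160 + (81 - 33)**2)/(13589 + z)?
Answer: -27464/18155 ≈ -1.5128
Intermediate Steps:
z = -31744 (z = -7897 - 23847 = -31744)
(25160 + (81 - 33)**2)/(13589 + z) = (25160 + (81 - 33)**2)/(13589 - 31744) = (25160 + 48**2)/(-18155) = (25160 + 2304)*(-1/18155) = 27464*(-1/18155) = -27464/18155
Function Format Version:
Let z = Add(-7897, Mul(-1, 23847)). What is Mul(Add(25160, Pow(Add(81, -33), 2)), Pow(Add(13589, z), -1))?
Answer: Rational(-27464, 18155) ≈ -1.5128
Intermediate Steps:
z = -31744 (z = Add(-7897, -23847) = -31744)
Mul(Add(25160, Pow(Add(81, -33), 2)), Pow(Add(13589, z), -1)) = Mul(Add(25160, Pow(Add(81, -33), 2)), Pow(Add(13589, -31744), -1)) = Mul(Add(25160, Pow(48, 2)), Pow(-18155, -1)) = Mul(Add(25160, 2304), Rational(-1, 18155)) = Mul(27464, Rational(-1, 18155)) = Rational(-27464, 18155)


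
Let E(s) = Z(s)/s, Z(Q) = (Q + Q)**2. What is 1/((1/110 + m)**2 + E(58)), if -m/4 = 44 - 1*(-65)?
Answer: 12100/2302872881 ≈ 5.2543e-6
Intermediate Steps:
Z(Q) = 4*Q**2 (Z(Q) = (2*Q)**2 = 4*Q**2)
m = -436 (m = -4*(44 - 1*(-65)) = -4*(44 + 65) = -4*109 = -436)
E(s) = 4*s (E(s) = (4*s**2)/s = 4*s)
1/((1/110 + m)**2 + E(58)) = 1/((1/110 - 436)**2 + 4*58) = 1/((1/110 - 436)**2 + 232) = 1/((-47959/110)**2 + 232) = 1/(2300065681/12100 + 232) = 1/(2302872881/12100) = 12100/2302872881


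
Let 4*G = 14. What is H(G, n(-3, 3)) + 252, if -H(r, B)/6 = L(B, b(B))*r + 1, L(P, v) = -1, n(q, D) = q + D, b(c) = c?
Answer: 267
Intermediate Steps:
G = 7/2 (G = (1/4)*14 = 7/2 ≈ 3.5000)
n(q, D) = D + q
H(r, B) = -6 + 6*r (H(r, B) = -6*(-r + 1) = -6*(1 - r) = -6 + 6*r)
H(G, n(-3, 3)) + 252 = (-6 + 6*(7/2)) + 252 = (-6 + 21) + 252 = 15 + 252 = 267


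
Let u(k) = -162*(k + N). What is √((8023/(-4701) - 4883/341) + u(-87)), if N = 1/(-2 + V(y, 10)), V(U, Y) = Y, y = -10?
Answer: √144498804712594431/3206082 ≈ 118.57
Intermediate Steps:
N = ⅛ (N = 1/(-2 + 10) = 1/8 = ⅛ ≈ 0.12500)
u(k) = -81/4 - 162*k (u(k) = -162*(k + ⅛) = -162*(⅛ + k) = -81/4 - 162*k)
√((8023/(-4701) - 4883/341) + u(-87)) = √((8023/(-4701) - 4883/341) + (-81/4 - 162*(-87))) = √((8023*(-1/4701) - 4883*1/341) + (-81/4 + 14094)) = √((-8023/4701 - 4883/341) + 56295/4) = √(-25690826/1603041 + 56295/4) = √(90140429791/6412164) = √144498804712594431/3206082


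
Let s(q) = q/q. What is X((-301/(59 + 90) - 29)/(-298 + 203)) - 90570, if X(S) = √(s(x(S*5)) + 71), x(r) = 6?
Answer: -90570 + 6*√2 ≈ -90562.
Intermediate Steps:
s(q) = 1
X(S) = 6*√2 (X(S) = √(1 + 71) = √72 = 6*√2)
X((-301/(59 + 90) - 29)/(-298 + 203)) - 90570 = 6*√2 - 90570 = -90570 + 6*√2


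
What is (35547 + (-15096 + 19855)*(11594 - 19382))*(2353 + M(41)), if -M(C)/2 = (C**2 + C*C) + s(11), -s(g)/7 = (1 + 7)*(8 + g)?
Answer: 83052783435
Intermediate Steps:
s(g) = -448 - 56*g (s(g) = -7*(1 + 7)*(8 + g) = -56*(8 + g) = -7*(64 + 8*g) = -448 - 56*g)
M(C) = 2128 - 4*C**2 (M(C) = -2*((C**2 + C*C) + (-448 - 56*11)) = -2*((C**2 + C**2) + (-448 - 616)) = -2*(2*C**2 - 1064) = -2*(-1064 + 2*C**2) = 2128 - 4*C**2)
(35547 + (-15096 + 19855)*(11594 - 19382))*(2353 + M(41)) = (35547 + (-15096 + 19855)*(11594 - 19382))*(2353 + (2128 - 4*41**2)) = (35547 + 4759*(-7788))*(2353 + (2128 - 4*1681)) = (35547 - 37063092)*(2353 + (2128 - 6724)) = -37027545*(2353 - 4596) = -37027545*(-2243) = 83052783435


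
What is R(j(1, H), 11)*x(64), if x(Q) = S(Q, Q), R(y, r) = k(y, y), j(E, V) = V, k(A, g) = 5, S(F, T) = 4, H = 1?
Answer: 20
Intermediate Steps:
R(y, r) = 5
x(Q) = 4
R(j(1, H), 11)*x(64) = 5*4 = 20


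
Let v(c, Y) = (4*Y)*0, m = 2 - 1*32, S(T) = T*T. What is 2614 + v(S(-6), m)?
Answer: 2614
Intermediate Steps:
S(T) = T**2
m = -30 (m = 2 - 32 = -30)
v(c, Y) = 0
2614 + v(S(-6), m) = 2614 + 0 = 2614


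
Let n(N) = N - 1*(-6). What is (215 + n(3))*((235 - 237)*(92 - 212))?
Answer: 53760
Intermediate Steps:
n(N) = 6 + N (n(N) = N + 6 = 6 + N)
(215 + n(3))*((235 - 237)*(92 - 212)) = (215 + (6 + 3))*((235 - 237)*(92 - 212)) = (215 + 9)*(-2*(-120)) = 224*240 = 53760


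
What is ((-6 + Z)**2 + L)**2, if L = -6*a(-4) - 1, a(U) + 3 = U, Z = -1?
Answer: 8100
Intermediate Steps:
a(U) = -3 + U
L = 41 (L = -6*(-3 - 4) - 1 = -6*(-7) - 1 = 42 - 1 = 41)
((-6 + Z)**2 + L)**2 = ((-6 - 1)**2 + 41)**2 = ((-7)**2 + 41)**2 = (49 + 41)**2 = 90**2 = 8100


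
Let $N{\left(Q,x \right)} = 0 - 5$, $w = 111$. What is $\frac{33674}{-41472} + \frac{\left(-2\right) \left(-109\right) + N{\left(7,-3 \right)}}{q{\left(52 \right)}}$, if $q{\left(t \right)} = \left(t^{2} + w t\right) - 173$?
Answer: $- \frac{135380843}{172171008} \approx -0.78632$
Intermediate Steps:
$q{\left(t \right)} = -173 + t^{2} + 111 t$ ($q{\left(t \right)} = \left(t^{2} + 111 t\right) - 173 = -173 + t^{2} + 111 t$)
$N{\left(Q,x \right)} = -5$ ($N{\left(Q,x \right)} = 0 - 5 = -5$)
$\frac{33674}{-41472} + \frac{\left(-2\right) \left(-109\right) + N{\left(7,-3 \right)}}{q{\left(52 \right)}} = \frac{33674}{-41472} + \frac{\left(-2\right) \left(-109\right) - 5}{-173 + 52^{2} + 111 \cdot 52} = 33674 \left(- \frac{1}{41472}\right) + \frac{218 - 5}{-173 + 2704 + 5772} = - \frac{16837}{20736} + \frac{213}{8303} = - \frac{135380843}{172171008}$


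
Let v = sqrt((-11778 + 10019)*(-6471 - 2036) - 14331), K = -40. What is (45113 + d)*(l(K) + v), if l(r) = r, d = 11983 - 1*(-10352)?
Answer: -2697920 + 67448*sqrt(14949482) ≈ 2.5809e+8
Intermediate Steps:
d = 22335 (d = 11983 + 10352 = 22335)
v = sqrt(14949482) (v = sqrt(-1759*(-8507) - 14331) = sqrt(14963813 - 14331) = sqrt(14949482) ≈ 3866.5)
(45113 + d)*(l(K) + v) = (45113 + 22335)*(-40 + sqrt(14949482)) = 67448*(-40 + sqrt(14949482)) = -2697920 + 67448*sqrt(14949482)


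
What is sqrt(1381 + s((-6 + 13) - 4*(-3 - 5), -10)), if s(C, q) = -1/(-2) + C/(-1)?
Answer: sqrt(5370)/2 ≈ 36.640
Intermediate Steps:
s(C, q) = 1/2 - C (s(C, q) = -1*(-1/2) + C*(-1) = 1/2 - C)
sqrt(1381 + s((-6 + 13) - 4*(-3 - 5), -10)) = sqrt(1381 + (1/2 - ((-6 + 13) - 4*(-3 - 5)))) = sqrt(1381 + (1/2 - (7 - 4*(-8)))) = sqrt(1381 + (1/2 - (7 + 32))) = sqrt(1381 + (1/2 - 1*39)) = sqrt(1381 + (1/2 - 39)) = sqrt(1381 - 77/2) = sqrt(2685/2) = sqrt(5370)/2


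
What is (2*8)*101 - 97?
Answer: 1519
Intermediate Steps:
(2*8)*101 - 97 = 16*101 - 97 = 1616 - 97 = 1519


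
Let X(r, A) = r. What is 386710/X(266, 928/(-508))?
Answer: 193355/133 ≈ 1453.8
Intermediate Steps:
386710/X(266, 928/(-508)) = 386710/266 = 386710*(1/266) = 193355/133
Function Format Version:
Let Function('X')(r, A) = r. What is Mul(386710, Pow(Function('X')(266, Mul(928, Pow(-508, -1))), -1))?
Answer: Rational(193355, 133) ≈ 1453.8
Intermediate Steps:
Mul(386710, Pow(Function('X')(266, Mul(928, Pow(-508, -1))), -1)) = Mul(386710, Pow(266, -1)) = Mul(386710, Rational(1, 266)) = Rational(193355, 133)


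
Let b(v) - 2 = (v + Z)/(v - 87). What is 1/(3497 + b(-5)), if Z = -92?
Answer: 92/322005 ≈ 0.00028571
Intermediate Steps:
b(v) = 2 + (-92 + v)/(-87 + v) (b(v) = 2 + (v - 92)/(v - 87) = 2 + (-92 + v)/(-87 + v))
1/(3497 + b(-5)) = 1/(3497 + (-266 + 3*(-5))/(-87 - 5)) = 1/(3497 + (-266 - 15)/(-92)) = 1/(3497 - 1/92*(-281)) = 1/(3497 + 281/92) = 1/(322005/92) = 92/322005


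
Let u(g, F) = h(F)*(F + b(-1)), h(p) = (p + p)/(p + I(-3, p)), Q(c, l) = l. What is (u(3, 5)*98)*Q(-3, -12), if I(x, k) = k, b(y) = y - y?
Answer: -5880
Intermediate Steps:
b(y) = 0
h(p) = 1 (h(p) = (p + p)/(p + p) = (2*p)/((2*p)) = (2*p)*(1/(2*p)) = 1)
u(g, F) = F (u(g, F) = 1*(F + 0) = 1*F = F)
(u(3, 5)*98)*Q(-3, -12) = (5*98)*(-12) = 490*(-12) = -5880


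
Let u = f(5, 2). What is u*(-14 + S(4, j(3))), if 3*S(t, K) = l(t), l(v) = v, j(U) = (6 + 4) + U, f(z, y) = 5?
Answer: -190/3 ≈ -63.333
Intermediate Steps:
j(U) = 10 + U
u = 5
S(t, K) = t/3
u*(-14 + S(4, j(3))) = 5*(-14 + (1/3)*4) = 5*(-14 + 4/3) = 5*(-38/3) = -190/3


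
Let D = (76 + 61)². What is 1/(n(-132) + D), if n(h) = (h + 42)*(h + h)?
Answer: 1/42529 ≈ 2.3513e-5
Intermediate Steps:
D = 18769 (D = 137² = 18769)
n(h) = 2*h*(42 + h) (n(h) = (42 + h)*(2*h) = 2*h*(42 + h))
1/(n(-132) + D) = 1/(2*(-132)*(42 - 132) + 18769) = 1/(2*(-132)*(-90) + 18769) = 1/(23760 + 18769) = 1/42529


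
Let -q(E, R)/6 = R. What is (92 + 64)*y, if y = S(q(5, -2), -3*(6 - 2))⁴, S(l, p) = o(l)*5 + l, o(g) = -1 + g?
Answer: 3143574876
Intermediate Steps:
q(E, R) = -6*R
S(l, p) = -5 + 6*l (S(l, p) = (-1 + l)*5 + l = (-5 + 5*l) + l = -5 + 6*l)
y = 20151121 (y = (-5 + 6*(-6*(-2)))⁴ = (-5 + 6*12)⁴ = (-5 + 72)⁴ = 67⁴ = 20151121)
(92 + 64)*y = (92 + 64)*20151121 = 156*20151121 = 3143574876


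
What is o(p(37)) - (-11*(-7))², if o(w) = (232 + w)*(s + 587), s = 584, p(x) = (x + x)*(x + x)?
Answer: 6678139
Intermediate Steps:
p(x) = 4*x² (p(x) = (2*x)*(2*x) = 4*x²)
o(w) = 271672 + 1171*w (o(w) = (232 + w)*(584 + 587) = (232 + w)*1171 = 271672 + 1171*w)
o(p(37)) - (-11*(-7))² = (271672 + 1171*(4*37²)) - (-11*(-7))² = (271672 + 1171*(4*1369)) - 1*77² = (271672 + 1171*5476) - 1*5929 = (271672 + 6412396) - 5929 = 6684068 - 5929 = 6678139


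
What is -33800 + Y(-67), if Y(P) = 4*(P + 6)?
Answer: -34044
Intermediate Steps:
Y(P) = 24 + 4*P (Y(P) = 4*(6 + P) = 24 + 4*P)
-33800 + Y(-67) = -33800 + (24 + 4*(-67)) = -33800 + (24 - 268) = -33800 - 244 = -34044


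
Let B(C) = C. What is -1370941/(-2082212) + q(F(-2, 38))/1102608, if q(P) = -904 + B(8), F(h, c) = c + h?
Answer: 8578095751/13044679596 ≈ 0.65759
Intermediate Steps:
q(P) = -896 (q(P) = -904 + 8 = -896)
-1370941/(-2082212) + q(F(-2, 38))/1102608 = -1370941/(-2082212) - 896/1102608 = -1370941*(-1/2082212) - 896*1/1102608 = 124631/189292 - 56/68913 = 8578095751/13044679596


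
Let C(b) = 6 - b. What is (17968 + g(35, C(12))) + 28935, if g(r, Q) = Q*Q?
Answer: 46939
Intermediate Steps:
g(r, Q) = Q**2
(17968 + g(35, C(12))) + 28935 = (17968 + (6 - 1*12)**2) + 28935 = (17968 + (6 - 12)**2) + 28935 = (17968 + (-6)**2) + 28935 = (17968 + 36) + 28935 = 18004 + 28935 = 46939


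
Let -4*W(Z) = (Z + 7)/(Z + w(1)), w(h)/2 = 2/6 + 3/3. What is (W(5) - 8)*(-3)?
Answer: 579/23 ≈ 25.174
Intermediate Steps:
w(h) = 8/3 (w(h) = 2*(2/6 + 3/3) = 2*(2*(⅙) + 3*(⅓)) = 2*(⅓ + 1) = 2*(4/3) = 8/3)
W(Z) = -(7 + Z)/(4*(8/3 + Z)) (W(Z) = -(Z + 7)/(4*(Z + 8/3)) = -(7 + Z)/(4*(8/3 + Z)))
(W(5) - 8)*(-3) = (3*(-7 - 1*5)/(4*(8 + 3*5)) - 8)*(-3) = (3*(-7 - 5)/(4*(8 + 15)) - 8)*(-3) = ((¾)*(-12)/23 - 8)*(-3) = ((¾)*(1/23)*(-12) - 8)*(-3) = (-9/23 - 8)*(-3) = -193/23*(-3) = 579/23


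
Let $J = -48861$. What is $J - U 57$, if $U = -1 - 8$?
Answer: $-48348$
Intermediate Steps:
$U = -9$ ($U = -1 - 8 = -9$)
$J - U 57 = -48861 - \left(-9\right) 57 = -48861 - -513 = -48861 + 513 = -48348$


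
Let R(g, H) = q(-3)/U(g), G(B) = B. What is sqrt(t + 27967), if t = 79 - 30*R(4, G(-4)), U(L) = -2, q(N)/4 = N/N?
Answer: sqrt(28106) ≈ 167.65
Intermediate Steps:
q(N) = 4 (q(N) = 4*(N/N) = 4*1 = 4)
R(g, H) = -2 (R(g, H) = 4/(-2) = 4*(-1/2) = -2)
t = 139 (t = 79 - 30*(-2) = 79 + 60 = 139)
sqrt(t + 27967) = sqrt(139 + 27967) = sqrt(28106)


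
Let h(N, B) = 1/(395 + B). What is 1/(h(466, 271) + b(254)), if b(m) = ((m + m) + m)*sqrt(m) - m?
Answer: 112662558/65388608915687 + 337989672*sqrt(254)/65388608915687 ≈ 8.4102e-5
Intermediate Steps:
b(m) = -m + 3*m**(3/2) (b(m) = (2*m + m)*sqrt(m) - m = (3*m)*sqrt(m) - m = 3*m**(3/2) - m = -m + 3*m**(3/2))
1/(h(466, 271) + b(254)) = 1/(1/(395 + 271) + (-1*254 + 3*254**(3/2))) = 1/(1/666 + (-254 + 3*(254*sqrt(254)))) = 1/(1/666 + (-254 + 762*sqrt(254))) = 1/(-169163/666 + 762*sqrt(254))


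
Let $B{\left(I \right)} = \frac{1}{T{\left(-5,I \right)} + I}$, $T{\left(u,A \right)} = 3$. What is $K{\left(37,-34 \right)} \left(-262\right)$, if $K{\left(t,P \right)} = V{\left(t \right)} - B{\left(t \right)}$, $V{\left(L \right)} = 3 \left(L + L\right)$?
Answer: $- \frac{1163149}{20} \approx -58157.0$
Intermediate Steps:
$B{\left(I \right)} = \frac{1}{3 + I}$
$V{\left(L \right)} = 6 L$ ($V{\left(L \right)} = 3 \cdot 2 L = 6 L$)
$K{\left(t,P \right)} = - \frac{1}{3 + t} + 6 t$ ($K{\left(t,P \right)} = 6 t - \frac{1}{3 + t} = - \frac{1}{3 + t} + 6 t$)
$K{\left(37,-34 \right)} \left(-262\right) = \frac{-1 + 6 \cdot 37 \left(3 + 37\right)}{3 + 37} \left(-262\right) = \frac{-1 + 6 \cdot 37 \cdot 40}{40} \left(-262\right) = \frac{-1 + 8880}{40} \left(-262\right) = \frac{1}{40} \cdot 8879 \left(-262\right) = \frac{8879}{40} \left(-262\right) = - \frac{1163149}{20}$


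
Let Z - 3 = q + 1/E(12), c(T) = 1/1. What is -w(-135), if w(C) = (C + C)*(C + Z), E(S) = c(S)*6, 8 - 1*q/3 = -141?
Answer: 85095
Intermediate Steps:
q = 447 (q = 24 - 3*(-141) = 24 + 423 = 447)
c(T) = 1
E(S) = 6 (E(S) = 1*6 = 6)
Z = 2701/6 (Z = 3 + (447 + 1/6) = 3 + (447 + ⅙) = 3 + 2683/6 = 2701/6 ≈ 450.17)
w(C) = 2*C*(2701/6 + C) (w(C) = (C + C)*(C + 2701/6) = (2*C)*(2701/6 + C) = 2*C*(2701/6 + C))
-w(-135) = -(-135)*(2701 + 6*(-135))/3 = -(-135)*(2701 - 810)/3 = -(-135)*1891/3 = -1*(-85095) = 85095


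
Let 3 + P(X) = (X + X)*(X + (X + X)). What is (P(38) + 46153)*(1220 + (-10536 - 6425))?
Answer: -862827174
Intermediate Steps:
P(X) = -3 + 6*X² (P(X) = -3 + (X + X)*(X + (X + X)) = -3 + (2*X)*(X + 2*X) = -3 + (2*X)*(3*X) = -3 + 6*X²)
(P(38) + 46153)*(1220 + (-10536 - 6425)) = ((-3 + 6*38²) + 46153)*(1220 + (-10536 - 6425)) = ((-3 + 6*1444) + 46153)*(1220 - 16961) = ((-3 + 8664) + 46153)*(-15741) = (8661 + 46153)*(-15741) = 54814*(-15741) = -862827174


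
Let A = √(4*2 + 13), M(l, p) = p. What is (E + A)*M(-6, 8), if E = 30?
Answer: 240 + 8*√21 ≈ 276.66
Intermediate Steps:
A = √21 (A = √(8 + 13) = √21 ≈ 4.5826)
(E + A)*M(-6, 8) = (30 + √21)*8 = 240 + 8*√21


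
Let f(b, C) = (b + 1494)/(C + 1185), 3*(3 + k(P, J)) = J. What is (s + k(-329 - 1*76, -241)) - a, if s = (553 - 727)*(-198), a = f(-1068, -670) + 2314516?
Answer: -3522828908/1545 ≈ -2.2801e+6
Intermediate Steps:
k(P, J) = -3 + J/3
f(b, C) = (1494 + b)/(1185 + C)
a = 1191976166/515 (a = (1494 - 1068)/(1185 - 670) + 2314516 = 426/515 + 2314516 = 1191976166/515 ≈ 2.3145e+6)
s = 34452 (s = -174*(-198) = 34452)
(s + k(-329 - 1*76, -241)) - a = (34452 + (-3 + (1/3)*(-241))) - 1*1191976166/515 = (34452 + (-3 - 241/3)) - 1191976166/515 = (34452 - 250/3) - 1191976166/515 = 103106/3 - 1191976166/515 = -3522828908/1545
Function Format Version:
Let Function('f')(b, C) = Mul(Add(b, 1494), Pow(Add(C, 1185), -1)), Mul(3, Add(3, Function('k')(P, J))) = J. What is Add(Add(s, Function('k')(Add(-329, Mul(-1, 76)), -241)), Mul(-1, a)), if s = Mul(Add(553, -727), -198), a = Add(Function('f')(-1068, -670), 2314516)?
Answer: Rational(-3522828908, 1545) ≈ -2.2801e+6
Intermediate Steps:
Function('k')(P, J) = Add(-3, Mul(Rational(1, 3), J))
Function('f')(b, C) = Mul(Pow(Add(1185, C), -1), Add(1494, b)) (Function('f')(b, C) = Mul(Add(1494, b), Pow(Add(1185, C), -1)) = Mul(Pow(Add(1185, C), -1), Add(1494, b)))
a = Rational(1191976166, 515) (a = Add(Mul(Pow(Add(1185, -670), -1), Add(1494, -1068)), 2314516) = Add(Mul(Pow(515, -1), 426), 2314516) = Add(Mul(Rational(1, 515), 426), 2314516) = Add(Rational(426, 515), 2314516) = Rational(1191976166, 515) ≈ 2.3145e+6)
s = 34452 (s = Mul(-174, -198) = 34452)
Add(Add(s, Function('k')(Add(-329, Mul(-1, 76)), -241)), Mul(-1, a)) = Add(Add(34452, Add(-3, Mul(Rational(1, 3), -241))), Mul(-1, Rational(1191976166, 515))) = Add(Add(34452, Add(-3, Rational(-241, 3))), Rational(-1191976166, 515)) = Add(Add(34452, Rational(-250, 3)), Rational(-1191976166, 515)) = Add(Rational(103106, 3), Rational(-1191976166, 515)) = Rational(-3522828908, 1545)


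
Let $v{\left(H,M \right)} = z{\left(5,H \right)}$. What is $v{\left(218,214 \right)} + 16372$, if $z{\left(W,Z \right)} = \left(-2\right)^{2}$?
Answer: $16376$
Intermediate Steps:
$z{\left(W,Z \right)} = 4$
$v{\left(H,M \right)} = 4$
$v{\left(218,214 \right)} + 16372 = 4 + 16372 = 16376$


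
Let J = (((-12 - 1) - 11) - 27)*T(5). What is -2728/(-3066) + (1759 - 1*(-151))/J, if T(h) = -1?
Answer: 333066/8687 ≈ 38.341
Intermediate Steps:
J = 51 (J = (((-12 - 1) - 11) - 27)*(-1) = ((-13 - 11) - 27)*(-1) = (-24 - 27)*(-1) = -51*(-1) = 51)
-2728/(-3066) + (1759 - 1*(-151))/J = -2728/(-3066) + (1759 - 1*(-151))/51 = -2728*(-1/3066) + (1759 + 151)*(1/51) = 1364/1533 + 1910*(1/51) = 1364/1533 + 1910/51 = 333066/8687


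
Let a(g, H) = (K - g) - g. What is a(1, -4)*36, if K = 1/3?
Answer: -60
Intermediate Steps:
K = 1/3 ≈ 0.33333
a(g, H) = 1/3 - 2*g (a(g, H) = (1/3 - g) - g = 1/3 - 2*g)
a(1, -4)*36 = (1/3 - 2*1)*36 = (1/3 - 2)*36 = -5/3*36 = -60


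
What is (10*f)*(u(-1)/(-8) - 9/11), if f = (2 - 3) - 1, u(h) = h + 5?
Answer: 290/11 ≈ 26.364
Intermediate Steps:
u(h) = 5 + h
f = -2 (f = -1 - 1 = -2)
(10*f)*(u(-1)/(-8) - 9/11) = (10*(-2))*((5 - 1)/(-8) - 9/11) = -20*(4*(-⅛) - 9*1/11) = -20*(-½ - 9/11) = -20*(-29/22) = 290/11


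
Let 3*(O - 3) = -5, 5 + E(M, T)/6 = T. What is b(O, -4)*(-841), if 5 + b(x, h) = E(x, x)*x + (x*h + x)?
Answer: 96715/3 ≈ 32238.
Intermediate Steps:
E(M, T) = -30 + 6*T
O = 4/3 (O = 3 + (1/3)*(-5) = 3 - 5/3 = 4/3 ≈ 1.3333)
b(x, h) = -5 + x + h*x + x*(-30 + 6*x) (b(x, h) = -5 + ((-30 + 6*x)*x + (x*h + x)) = -5 + (x*(-30 + 6*x) + (h*x + x)) = -5 + (x*(-30 + 6*x) + (x + h*x)) = -5 + (x + h*x + x*(-30 + 6*x)) = -5 + x + h*x + x*(-30 + 6*x))
b(O, -4)*(-841) = (-5 + 4/3 - 4*4/3 + 6*(4/3)*(-5 + 4/3))*(-841) = (-5 + 4/3 - 16/3 + 6*(4/3)*(-11/3))*(-841) = (-5 + 4/3 - 16/3 - 88/3)*(-841) = -115/3*(-841) = 96715/3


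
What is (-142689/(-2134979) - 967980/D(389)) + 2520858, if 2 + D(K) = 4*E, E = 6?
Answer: 5288041899561/2134979 ≈ 2.4769e+6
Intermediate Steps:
D(K) = 22 (D(K) = -2 + 4*6 = -2 + 24 = 22)
(-142689/(-2134979) - 967980/D(389)) + 2520858 = (-142689/(-2134979) - 967980/22) + 2520858 = (-142689*(-1/2134979) - 967980*1/22) + 2520858 = (142689/2134979 - 483990/11) + 2520858 = -93936992421/2134979 + 2520858 = 5288041899561/2134979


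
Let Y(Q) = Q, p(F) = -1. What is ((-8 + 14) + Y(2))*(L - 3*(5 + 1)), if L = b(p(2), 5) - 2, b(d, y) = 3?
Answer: -136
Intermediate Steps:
L = 1 (L = 3 - 2 = 1)
((-8 + 14) + Y(2))*(L - 3*(5 + 1)) = ((-8 + 14) + 2)*(1 - 3*(5 + 1)) = (6 + 2)*(1 - 3*6) = 8*(1 - 18) = 8*(-17) = -136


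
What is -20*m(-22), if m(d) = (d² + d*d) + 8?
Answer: -19520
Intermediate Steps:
m(d) = 8 + 2*d² (m(d) = (d² + d²) + 8 = 2*d² + 8 = 8 + 2*d²)
-20*m(-22) = -20*(8 + 2*(-22)²) = -20*(8 + 2*484) = -20*(8 + 968) = -20*976 = -19520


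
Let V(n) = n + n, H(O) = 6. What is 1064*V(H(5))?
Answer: 12768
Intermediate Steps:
V(n) = 2*n
1064*V(H(5)) = 1064*(2*6) = 1064*12 = 12768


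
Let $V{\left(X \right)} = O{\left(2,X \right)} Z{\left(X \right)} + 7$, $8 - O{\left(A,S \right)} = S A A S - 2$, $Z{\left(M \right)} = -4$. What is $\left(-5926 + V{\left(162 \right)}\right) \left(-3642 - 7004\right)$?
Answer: $-4406858470$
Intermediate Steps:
$O{\left(A,S \right)} = 10 - A^{2} S^{2}$ ($O{\left(A,S \right)} = 8 - \left(S A A S - 2\right) = 8 - \left(A S A S - 2\right) = 8 - \left(S A^{2} S - 2\right) = 8 - \left(A^{2} S^{2} - 2\right) = 8 - \left(-2 + A^{2} S^{2}\right) = 10 - A^{2} S^{2}$)
$V{\left(X \right)} = -33 + 16 X^{2}$ ($V{\left(X \right)} = \left(10 - 2^{2} X^{2}\right) \left(-4\right) + 7 = \left(10 - 4 X^{2}\right) \left(-4\right) + 7 = \left(-40 + 16 X^{2}\right) + 7 = -33 + 16 X^{2}$)
$\left(-5926 + V{\left(162 \right)}\right) \left(-3642 - 7004\right) = \left(-5926 - \left(33 - 16 \cdot 162^{2}\right)\right) \left(-3642 - 7004\right) = \left(-5926 + \left(-33 + 16 \cdot 26244\right)\right) \left(-3642 - 7004\right) = \left(-5926 + \left(-33 + 419904\right)\right) \left(-10646\right) = \left(-5926 + 419871\right) \left(-10646\right) = 413945 \left(-10646\right) = -4406858470$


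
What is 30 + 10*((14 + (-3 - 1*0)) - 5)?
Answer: 90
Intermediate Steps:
30 + 10*((14 + (-3 - 1*0)) - 5) = 30 + 10*((14 + (-3 + 0)) - 5) = 30 + 10*((14 - 3) - 5) = 30 + 10*(11 - 5) = 30 + 10*6 = 30 + 60 = 90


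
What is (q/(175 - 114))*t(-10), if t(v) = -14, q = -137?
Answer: 1918/61 ≈ 31.443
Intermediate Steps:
(q/(175 - 114))*t(-10) = (-137/(175 - 114))*(-14) = (-137/61)*(-14) = ((1/61)*(-137))*(-14) = -137/61*(-14) = 1918/61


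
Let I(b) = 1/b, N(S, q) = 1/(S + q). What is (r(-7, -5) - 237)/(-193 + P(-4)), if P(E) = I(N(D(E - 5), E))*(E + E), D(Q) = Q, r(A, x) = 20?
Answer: 217/89 ≈ 2.4382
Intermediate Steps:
P(E) = 2*E*(-5 + 2*E) (P(E) = (E + E)/(1/((E - 5) + E)) = (2*E)/(1/((-5 + E) + E)) = (2*E)/(1/(-5 + 2*E)) = (-5 + 2*E)*(2*E) = 2*E*(-5 + 2*E))
(r(-7, -5) - 237)/(-193 + P(-4)) = (20 - 237)/(-193 + 2*(-4)*(-5 + 2*(-4))) = -217/(-193 + 2*(-4)*(-5 - 8)) = -217/(-193 + 2*(-4)*(-13)) = -217/(-193 + 104) = -217/(-89) = -217*(-1/89) = 217/89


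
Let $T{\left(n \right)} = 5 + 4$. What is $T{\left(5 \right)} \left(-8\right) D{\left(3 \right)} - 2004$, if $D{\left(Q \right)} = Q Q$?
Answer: $-2652$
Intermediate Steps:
$T{\left(n \right)} = 9$
$D{\left(Q \right)} = Q^{2}$
$T{\left(5 \right)} \left(-8\right) D{\left(3 \right)} - 2004 = 9 \left(-8\right) 3^{2} - 2004 = \left(-72\right) 9 - 2004 = -648 - 2004 = -2652$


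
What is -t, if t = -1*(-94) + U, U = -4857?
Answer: 4763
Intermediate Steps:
t = -4763 (t = -1*(-94) - 4857 = 94 - 4857 = -4763)
-t = -1*(-4763) = 4763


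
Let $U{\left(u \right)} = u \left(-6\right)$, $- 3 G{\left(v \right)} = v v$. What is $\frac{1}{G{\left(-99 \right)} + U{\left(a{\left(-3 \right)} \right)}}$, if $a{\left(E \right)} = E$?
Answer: $- \frac{1}{3249} \approx -0.00030779$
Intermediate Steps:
$G{\left(v \right)} = - \frac{v^{2}}{3}$ ($G{\left(v \right)} = - \frac{v v}{3} = - \frac{v^{2}}{3}$)
$U{\left(u \right)} = - 6 u$
$\frac{1}{G{\left(-99 \right)} + U{\left(a{\left(-3 \right)} \right)}} = \frac{1}{- \frac{\left(-99\right)^{2}}{3} - -18} = \frac{1}{\left(- \frac{1}{3}\right) 9801 + 18} = \frac{1}{-3267 + 18} = \frac{1}{-3249} = - \frac{1}{3249}$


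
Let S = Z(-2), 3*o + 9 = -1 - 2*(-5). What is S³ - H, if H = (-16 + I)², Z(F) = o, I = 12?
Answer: -16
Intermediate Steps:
o = 0 (o = -3 + (-1 - 2*(-5))/3 = -3 + (-1 + 10)/3 = -3 + (⅓)*9 = -3 + 3 = 0)
Z(F) = 0
S = 0
H = 16 (H = (-16 + 12)² = (-4)² = 16)
S³ - H = 0³ - 1*16 = 0 - 16 = -16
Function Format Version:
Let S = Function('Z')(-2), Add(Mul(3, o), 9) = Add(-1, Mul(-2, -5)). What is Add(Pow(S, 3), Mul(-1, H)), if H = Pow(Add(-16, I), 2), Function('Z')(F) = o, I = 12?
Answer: -16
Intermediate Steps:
o = 0 (o = Add(-3, Mul(Rational(1, 3), Add(-1, Mul(-2, -5)))) = Add(-3, Mul(Rational(1, 3), Add(-1, 10))) = Add(-3, Mul(Rational(1, 3), 9)) = Add(-3, 3) = 0)
Function('Z')(F) = 0
S = 0
H = 16 (H = Pow(Add(-16, 12), 2) = Pow(-4, 2) = 16)
Add(Pow(S, 3), Mul(-1, H)) = Add(Pow(0, 3), Mul(-1, 16)) = Add(0, -16) = -16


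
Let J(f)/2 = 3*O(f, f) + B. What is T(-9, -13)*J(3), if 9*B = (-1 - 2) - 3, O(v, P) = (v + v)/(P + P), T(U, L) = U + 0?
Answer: -42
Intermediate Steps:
T(U, L) = U
O(v, P) = v/P (O(v, P) = (2*v)/((2*P)) = (2*v)*(1/(2*P)) = v/P)
B = -2/3 (B = ((-1 - 2) - 3)/9 = (-3 - 3)/9 = (1/9)*(-6) = -2/3 ≈ -0.66667)
J(f) = 14/3 (J(f) = 2*(3*(f/f) - 2/3) = 2*(3*1 - 2/3) = 2*(3 - 2/3) = 2*(7/3) = 14/3)
T(-9, -13)*J(3) = -9*14/3 = -42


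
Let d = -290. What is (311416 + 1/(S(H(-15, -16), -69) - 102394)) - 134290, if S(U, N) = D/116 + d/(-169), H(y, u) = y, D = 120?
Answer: 88885283231863/501819514 ≈ 1.7713e+5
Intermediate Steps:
S(U, N) = 13480/4901 (S(U, N) = 120/116 - 290/(-169) = 120*(1/116) - 290*(-1/169) = 30/29 + 290/169 = 13480/4901)
(311416 + 1/(S(H(-15, -16), -69) - 102394)) - 134290 = (311416 + 1/(13480/4901 - 102394)) - 134290 = (311416 + 1/(-501819514/4901)) - 134290 = (311416 - 4901/501819514) - 134290 = 156274625766923/501819514 - 134290 = 88885283231863/501819514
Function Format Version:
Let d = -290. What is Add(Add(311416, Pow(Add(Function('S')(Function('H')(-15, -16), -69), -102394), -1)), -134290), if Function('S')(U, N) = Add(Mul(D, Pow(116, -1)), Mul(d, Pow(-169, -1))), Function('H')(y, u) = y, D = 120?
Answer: Rational(88885283231863, 501819514) ≈ 1.7713e+5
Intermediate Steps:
Function('S')(U, N) = Rational(13480, 4901) (Function('S')(U, N) = Add(Mul(120, Pow(116, -1)), Mul(-290, Pow(-169, -1))) = Add(Mul(120, Rational(1, 116)), Mul(-290, Rational(-1, 169))) = Add(Rational(30, 29), Rational(290, 169)) = Rational(13480, 4901))
Add(Add(311416, Pow(Add(Function('S')(Function('H')(-15, -16), -69), -102394), -1)), -134290) = Add(Add(311416, Pow(Add(Rational(13480, 4901), -102394), -1)), -134290) = Add(Add(311416, Pow(Rational(-501819514, 4901), -1)), -134290) = Add(Add(311416, Rational(-4901, 501819514)), -134290) = Add(Rational(156274625766923, 501819514), -134290) = Rational(88885283231863, 501819514)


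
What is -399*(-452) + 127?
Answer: 180475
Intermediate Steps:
-399*(-452) + 127 = 180348 + 127 = 180475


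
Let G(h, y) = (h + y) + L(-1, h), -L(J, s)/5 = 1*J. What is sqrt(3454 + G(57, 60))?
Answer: 2*sqrt(894) ≈ 59.800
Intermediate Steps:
L(J, s) = -5*J
G(h, y) = 5 + h + y (G(h, y) = (h + y) - 5*(-1) = (h + y) + 5 = 5 + h + y)
sqrt(3454 + G(57, 60)) = sqrt(3454 + (5 + 57 + 60)) = sqrt(3454 + 122) = sqrt(3576) = 2*sqrt(894)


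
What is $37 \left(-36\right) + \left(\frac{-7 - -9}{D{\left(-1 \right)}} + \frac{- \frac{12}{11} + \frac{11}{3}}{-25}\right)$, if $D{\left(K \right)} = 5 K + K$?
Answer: $- \frac{73284}{55} \approx -1332.4$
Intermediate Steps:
$D{\left(K \right)} = 6 K$
$37 \left(-36\right) + \left(\frac{-7 - -9}{D{\left(-1 \right)}} + \frac{- \frac{12}{11} + \frac{11}{3}}{-25}\right) = 37 \left(-36\right) + \left(\frac{-7 - -9}{6 \left(-1\right)} + \frac{- \frac{12}{11} + \frac{11}{3}}{-25}\right) = -1332 + \left(\frac{-7 + 9}{-6} + \left(\left(-12\right) \frac{1}{11} + 11 \cdot \frac{1}{3}\right) \left(- \frac{1}{25}\right)\right) = -1332 + \left(2 \left(- \frac{1}{6}\right) + \left(- \frac{12}{11} + \frac{11}{3}\right) \left(- \frac{1}{25}\right)\right) = -1332 + \left(- \frac{1}{3} + \frac{85}{33} \left(- \frac{1}{25}\right)\right) = -1332 - \frac{24}{55} = - \frac{73284}{55}$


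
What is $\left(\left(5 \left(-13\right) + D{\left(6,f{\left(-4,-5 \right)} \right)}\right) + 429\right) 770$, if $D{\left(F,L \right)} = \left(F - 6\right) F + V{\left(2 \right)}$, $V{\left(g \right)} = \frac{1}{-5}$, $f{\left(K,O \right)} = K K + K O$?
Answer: $280126$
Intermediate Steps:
$f{\left(K,O \right)} = K^{2} + K O$
$V{\left(g \right)} = - \frac{1}{5}$
$D{\left(F,L \right)} = - \frac{1}{5} + F \left(-6 + F\right)$ ($D{\left(F,L \right)} = \left(F - 6\right) F - \frac{1}{5} = \left(-6 + F\right) F - \frac{1}{5} = F \left(-6 + F\right) - \frac{1}{5} = - \frac{1}{5} + F \left(-6 + F\right)$)
$\left(\left(5 \left(-13\right) + D{\left(6,f{\left(-4,-5 \right)} \right)}\right) + 429\right) 770 = \left(\left(5 \left(-13\right) - \left(\frac{181}{5} - 36\right)\right) + 429\right) 770 = \left(\left(-65 - \frac{1}{5}\right) + 429\right) 770 = \left(- \frac{326}{5} + 429\right) 770 = \frac{1819}{5} \cdot 770 = 280126$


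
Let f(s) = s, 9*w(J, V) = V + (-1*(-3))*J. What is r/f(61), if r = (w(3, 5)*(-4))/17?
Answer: -56/9333 ≈ -0.0060002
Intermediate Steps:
w(J, V) = J/3 + V/9 (w(J, V) = (V + (-1*(-3))*J)/9 = (V + 3*J)/9 = J/3 + V/9)
r = -56/153 (r = (((⅓)*3 + (⅑)*5)*(-4))/17 = ((1 + 5/9)*(-4))*(1/17) = ((14/9)*(-4))*(1/17) = -56/9*1/17 = -56/153 ≈ -0.36601)
r/f(61) = -56/153/61 = -56/153*1/61 = -56/9333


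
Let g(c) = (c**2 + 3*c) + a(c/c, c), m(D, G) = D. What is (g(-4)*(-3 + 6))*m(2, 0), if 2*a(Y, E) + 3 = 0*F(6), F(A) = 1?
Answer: 15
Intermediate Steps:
a(Y, E) = -3/2 (a(Y, E) = -3/2 + (0*1)/2 = -3/2 + (1/2)*0 = -3/2 + 0 = -3/2)
g(c) = -3/2 + c**2 + 3*c (g(c) = (c**2 + 3*c) - 3/2 = -3/2 + c**2 + 3*c)
(g(-4)*(-3 + 6))*m(2, 0) = ((-3/2 + (-4)**2 + 3*(-4))*(-3 + 6))*2 = ((-3/2 + 16 - 12)*3)*2 = ((5/2)*3)*2 = (15/2)*2 = 15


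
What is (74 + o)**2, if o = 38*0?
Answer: 5476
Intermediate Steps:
o = 0
(74 + o)**2 = (74 + 0)**2 = 74**2 = 5476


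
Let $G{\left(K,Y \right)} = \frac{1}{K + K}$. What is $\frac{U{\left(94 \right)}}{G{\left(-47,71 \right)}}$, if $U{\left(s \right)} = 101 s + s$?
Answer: $-901272$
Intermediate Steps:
$G{\left(K,Y \right)} = \frac{1}{2 K}$
$U{\left(s \right)} = 102 s$
$\frac{U{\left(94 \right)}}{G{\left(-47,71 \right)}} = \frac{102 \cdot 94}{\frac{1}{2} \frac{1}{-47}} = \frac{9588}{\frac{1}{2} \left(- \frac{1}{47}\right)} = \frac{9588}{- \frac{1}{94}} = 9588 \left(-94\right) = -901272$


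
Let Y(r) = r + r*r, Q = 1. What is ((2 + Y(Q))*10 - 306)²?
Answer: 70756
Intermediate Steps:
Y(r) = r + r²
((2 + Y(Q))*10 - 306)² = ((2 + 1*(1 + 1))*10 - 306)² = ((2 + 1*2)*10 - 306)² = ((2 + 2)*10 - 306)² = (4*10 - 306)² = (40 - 306)² = (-266)² = 70756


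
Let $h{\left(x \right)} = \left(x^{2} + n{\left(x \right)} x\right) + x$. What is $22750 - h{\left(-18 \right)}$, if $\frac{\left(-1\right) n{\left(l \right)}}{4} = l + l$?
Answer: $25036$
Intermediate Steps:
$n{\left(l \right)} = - 8 l$ ($n{\left(l \right)} = - 4 \left(l + l\right) = - 4 \cdot 2 l = - 8 l$)
$h{\left(x \right)} = x - 7 x^{2}$ ($h{\left(x \right)} = \left(x^{2} + - 8 x x\right) + x = \left(x^{2} - 8 x^{2}\right) + x = - 7 x^{2} + x = x - 7 x^{2}$)
$22750 - h{\left(-18 \right)} = 22750 - - 18 \left(1 - -126\right) = 22750 - - 18 \left(1 + 126\right) = 22750 - \left(-18\right) 127 = 22750 - -2286 = 22750 + 2286 = 25036$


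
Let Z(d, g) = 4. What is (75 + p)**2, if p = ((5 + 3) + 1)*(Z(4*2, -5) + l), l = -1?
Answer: 10404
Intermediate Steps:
p = 27 (p = ((5 + 3) + 1)*(4 - 1) = (8 + 1)*3 = 9*3 = 27)
(75 + p)**2 = (75 + 27)**2 = 102**2 = 10404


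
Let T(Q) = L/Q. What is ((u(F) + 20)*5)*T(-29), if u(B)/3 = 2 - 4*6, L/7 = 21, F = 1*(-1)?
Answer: 33810/29 ≈ 1165.9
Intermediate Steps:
F = -1
L = 147 (L = 7*21 = 147)
T(Q) = 147/Q
u(B) = -66 (u(B) = 3*(2 - 4*6) = 3*(2 - 24) = 3*(-22) = -66)
((u(F) + 20)*5)*T(-29) = ((-66 + 20)*5)*(147/(-29)) = (-46*5)*(147*(-1/29)) = -230*(-147/29) = 33810/29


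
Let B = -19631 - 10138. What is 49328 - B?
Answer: 79097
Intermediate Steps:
B = -29769
49328 - B = 49328 - 1*(-29769) = 49328 + 29769 = 79097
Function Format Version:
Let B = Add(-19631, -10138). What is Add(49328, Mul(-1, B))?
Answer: 79097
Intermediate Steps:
B = -29769
Add(49328, Mul(-1, B)) = Add(49328, Mul(-1, -29769)) = Add(49328, 29769) = 79097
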